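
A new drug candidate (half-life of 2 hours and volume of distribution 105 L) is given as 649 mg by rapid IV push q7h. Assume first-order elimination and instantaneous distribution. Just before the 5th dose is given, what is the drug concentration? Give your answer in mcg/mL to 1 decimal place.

0.6 mcg/mL

f = (1/2)^(τ/t½) = (1/2)^(7/2) ≈ 0.0884.
C₀ = D/Vd = 649/105 ≈ 6.181 mcg/mL.
Before the 5th dose, 4 doses have been given. Superposition: Cmin = C₀·(f + f² + … + f^4).
≈ 6.181 × (0.0884 + 0.0078 + 0.0007 + 0.0001) ≈ 6.181 × 0.0970 ≈ 0.600 mcg/mL.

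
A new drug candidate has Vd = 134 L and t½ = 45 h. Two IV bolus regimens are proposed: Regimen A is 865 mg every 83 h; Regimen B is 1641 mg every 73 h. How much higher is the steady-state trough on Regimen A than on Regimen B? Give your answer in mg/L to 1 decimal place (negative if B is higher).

-3.4 mg/L

Regimen A: f = (1/2)^(83/45) ≈ 0.2785; Cmin,ss = (865/134)·f/(1−f) ≈ 2.492 mg/L.
Regimen B: f = (1/2)^(73/45) ≈ 0.3248; Cmin,ss = (1641/134)·f/(1−f) ≈ 5.891 mg/L.
Difference ≈ 2.492 − 5.891 ≈ -3.399 mg/L.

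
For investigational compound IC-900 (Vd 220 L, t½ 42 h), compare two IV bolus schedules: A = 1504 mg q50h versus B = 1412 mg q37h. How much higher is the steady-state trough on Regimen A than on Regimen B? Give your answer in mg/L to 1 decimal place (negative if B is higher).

-2.3 mg/L

Regimen A: f = (1/2)^(50/42) ≈ 0.4382; Cmin,ss = (1504/220)·f/(1−f) ≈ 5.332 mg/L.
Regimen B: f = (1/2)^(37/42) ≈ 0.5430; Cmin,ss = (1412/220)·f/(1−f) ≈ 7.626 mg/L.
Difference ≈ 5.332 − 7.626 ≈ -2.294 mg/L.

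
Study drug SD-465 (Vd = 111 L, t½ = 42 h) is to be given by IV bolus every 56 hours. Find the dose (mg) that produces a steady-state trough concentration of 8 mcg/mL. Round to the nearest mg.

1350 mg

τ/t½ = 56/42 ≈ 1.3333, so f = (1/2)^(56/42) ≈ 0.396850.
Cmin,ss = (D/Vd)·f/(1−f), so D = Cmin,ss·Vd·(1−f)/f.
D = 8 × 111 × (1−f)/f ≈ 8 × 111 × 1.51984 ≈ 1349.62 mg.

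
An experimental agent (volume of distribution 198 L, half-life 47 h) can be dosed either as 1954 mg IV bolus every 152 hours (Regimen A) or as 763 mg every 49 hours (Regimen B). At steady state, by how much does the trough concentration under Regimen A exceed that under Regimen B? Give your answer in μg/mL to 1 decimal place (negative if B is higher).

-2.5 μg/mL

Regimen A: f = (1/2)^(152/47) ≈ 0.1063; Cmin,ss = (1954/198)·f/(1−f) ≈ 1.174 μg/mL.
Regimen B: f = (1/2)^(49/47) ≈ 0.4855; Cmin,ss = (763/198)·f/(1−f) ≈ 3.636 μg/mL.
Difference ≈ 1.174 − 3.636 ≈ -2.462 μg/mL.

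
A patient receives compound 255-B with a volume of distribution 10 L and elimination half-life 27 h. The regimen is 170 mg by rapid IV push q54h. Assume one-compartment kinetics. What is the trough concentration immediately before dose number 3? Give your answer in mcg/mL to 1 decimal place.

5.3 mcg/mL

f = (1/2)^(τ/t½) = (1/2)^(54/27) ≈ 0.2500.
C₀ = D/Vd = 170/10 ≈ 17.000 mcg/mL.
Before the 3rd dose, 2 doses have been given. Superposition: Cmin = C₀·(f + f²).
≈ 17.000 × (0.2500 + 0.0625) ≈ 17.000 × 0.3125 ≈ 5.312 mcg/mL.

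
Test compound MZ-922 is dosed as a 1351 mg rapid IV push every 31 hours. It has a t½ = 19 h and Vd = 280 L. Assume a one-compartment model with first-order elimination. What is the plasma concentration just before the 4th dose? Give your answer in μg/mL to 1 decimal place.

f = (1/2)^(τ/t½) = (1/2)^(31/19) ≈ 0.3227.
C₀ = D/Vd = 1351/280 ≈ 4.825 μg/mL.
Before the 4th dose, 3 doses have been given. Superposition: Cmin = C₀·(f + f² + … + f^3).
≈ 4.825 × (0.3227 + 0.1041 + 0.0336) ≈ 4.825 × 0.4604 ≈ 2.221 μg/mL.

2.2 μg/mL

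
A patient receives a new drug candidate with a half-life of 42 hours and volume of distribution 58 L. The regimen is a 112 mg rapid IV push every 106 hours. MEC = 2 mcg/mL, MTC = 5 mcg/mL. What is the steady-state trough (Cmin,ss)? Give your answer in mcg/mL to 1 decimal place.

0.4 mcg/mL

τ/t½ = 106/42 ≈ 2.5238, so fraction remaining f = (1/2)^(106/42) ≈ 0.1739.
Single-dose peak C₀ = D/Vd = 112/58 ≈ 1.931 mcg/mL.
Steady-state trough Cmin,ss = C₀·f/(1−f) ≈ 1.931 × 0.1739/0.8261 ≈ 0.406 mcg/mL.
Trough 0.4 mcg/mL vs MEC 2 mcg/mL: subtherapeutic.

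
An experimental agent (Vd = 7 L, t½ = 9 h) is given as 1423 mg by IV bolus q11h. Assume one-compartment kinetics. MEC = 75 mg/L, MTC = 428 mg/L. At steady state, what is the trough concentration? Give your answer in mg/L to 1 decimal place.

152.5 mg/L

k = ln2/t½ = ln2/9 ≈ 0.077016 h⁻¹; fraction remaining f = e^(−kτ) = e^(−0.077016×11) ≈ 0.4286.
Accumulation ratio R = 1/(1 − f) ≈ 1/0.5714 ≈ 1.7501.
Single-dose peak C₀ = D/Vd = 1423/7 ≈ 203.286 mg/L.
Cmax,ss = C₀/(1 − f) ≈ 203.286/0.5714 ≈ 355.768 mg/L.
One interval later, Cmin,ss = Cmax,ss·e^(−kτ) ≈ 355.768 × 0.4286 ≈ 152.482 mg/L.
Trough 152.5 mg/L vs MEC 75 mg/L: adequate.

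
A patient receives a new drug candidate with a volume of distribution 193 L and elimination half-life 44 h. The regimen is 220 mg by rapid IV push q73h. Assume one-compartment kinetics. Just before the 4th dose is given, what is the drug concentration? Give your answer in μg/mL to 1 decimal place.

f = (1/2)^(τ/t½) = (1/2)^(73/44) ≈ 0.3166.
C₀ = D/Vd = 220/193 ≈ 1.140 μg/mL.
Before the 4th dose, 3 doses have been given. Superposition: Cmin = C₀·(f + f² + … + f^3).
≈ 1.140 × (0.3166 + 0.1002 + 0.0317) ≈ 1.140 × 0.4485 ≈ 0.511 μg/mL.

0.5 μg/mL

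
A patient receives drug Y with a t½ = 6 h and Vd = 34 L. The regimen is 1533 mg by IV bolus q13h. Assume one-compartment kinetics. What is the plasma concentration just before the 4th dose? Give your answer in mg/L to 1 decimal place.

12.8 mg/L

f = (1/2)^(τ/t½) = (1/2)^(13/6) ≈ 0.2227.
C₀ = D/Vd = 1533/34 ≈ 45.088 mg/L.
Before the 4th dose, 3 doses have been given. Superposition: Cmin = C₀·(f + f² + … + f^3).
≈ 45.088 × (0.2227 + 0.0496 + 0.0110) ≈ 45.088 × 0.2833 ≈ 12.773 mg/L.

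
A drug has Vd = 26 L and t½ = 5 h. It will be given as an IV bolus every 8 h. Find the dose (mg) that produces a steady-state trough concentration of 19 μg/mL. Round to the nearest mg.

τ/t½ = 8/5 ≈ 1.6, so f = (1/2)^(8/5) ≈ 0.329877.
Cmin,ss = (D/Vd)·f/(1−f), so D = Cmin,ss·Vd·(1−f)/f.
D = 19 × 26 × (1−f)/f ≈ 19 × 26 × 2.03143 ≈ 1003.53 mg.

1004 mg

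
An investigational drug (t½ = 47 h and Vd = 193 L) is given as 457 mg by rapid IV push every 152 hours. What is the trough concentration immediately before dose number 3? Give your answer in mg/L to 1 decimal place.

f = (1/2)^(τ/t½) = (1/2)^(152/47) ≈ 0.1063.
C₀ = D/Vd = 457/193 ≈ 2.368 mg/L.
Before the 3rd dose, 2 doses have been given. Superposition: Cmin = C₀·(f + f²).
≈ 2.368 × (0.1063 + 0.0113) ≈ 2.368 × 0.1176 ≈ 0.278 mg/L.

0.3 mg/L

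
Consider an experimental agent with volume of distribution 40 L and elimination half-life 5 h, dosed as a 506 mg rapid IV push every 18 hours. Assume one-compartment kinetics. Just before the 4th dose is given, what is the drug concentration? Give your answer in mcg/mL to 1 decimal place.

1.1 mcg/mL

f = (1/2)^(τ/t½) = (1/2)^(18/5) ≈ 0.0825.
C₀ = D/Vd = 506/40 ≈ 12.650 mcg/mL.
Before the 4th dose, 3 doses have been given. Superposition: Cmin = C₀·(f + f² + … + f^3).
≈ 12.650 × (0.0825 + 0.0068 + 0.0006) ≈ 12.650 × 0.0899 ≈ 1.137 mcg/mL.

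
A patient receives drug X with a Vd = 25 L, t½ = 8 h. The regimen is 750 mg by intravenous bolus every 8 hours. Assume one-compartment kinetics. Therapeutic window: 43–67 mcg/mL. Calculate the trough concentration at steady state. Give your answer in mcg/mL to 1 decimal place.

The dosing interval is 1 half-life, so f = 2^(−1) = 0.5.
Accumulation ratio R = 1/(1 − f) = 1/0.5 = 2/1.
Single-dose peak C₀ = D/Vd = 750/25 = 30 mcg/mL.
Steady-state peak Cmax,ss = C₀·R = 30 × 2/1 ≈ 60.000 mcg/mL.
Steady-state trough Cmin,ss = Cmax,ss·f ≈ 60.000 × 0.5 ≈ 30.000 mcg/mL.
Trough 30.0 mcg/mL vs MEC 43 mcg/mL: subtherapeutic.

30.0 mcg/mL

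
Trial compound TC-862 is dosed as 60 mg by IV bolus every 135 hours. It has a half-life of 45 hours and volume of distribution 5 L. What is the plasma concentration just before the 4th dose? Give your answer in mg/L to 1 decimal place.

1.7 mg/L

f = (1/2)^(τ/t½) = (1/2)^(135/45) ≈ 0.1250.
C₀ = D/Vd = 60/5 ≈ 12.000 mg/L.
Before the 4th dose, 3 doses have been given. Superposition: Cmin = C₀·(f + f² + … + f^3).
≈ 12.000 × (0.1250 + 0.0156 + 0.0020) ≈ 12.000 × 0.1426 ≈ 1.711 mg/L.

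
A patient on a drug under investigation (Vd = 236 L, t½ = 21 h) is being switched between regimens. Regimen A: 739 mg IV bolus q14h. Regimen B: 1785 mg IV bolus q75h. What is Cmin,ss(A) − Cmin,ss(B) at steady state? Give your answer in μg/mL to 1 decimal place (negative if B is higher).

Regimen A: f = (1/2)^(14/21) ≈ 0.6300; Cmin,ss = (739/236)·f/(1−f) ≈ 5.332 μg/mL.
Regimen B: f = (1/2)^(75/21) ≈ 0.0841; Cmin,ss = (1785/236)·f/(1−f) ≈ 0.695 μg/mL.
Difference ≈ 5.332 − 0.695 ≈ 4.637 μg/mL.

4.6 μg/mL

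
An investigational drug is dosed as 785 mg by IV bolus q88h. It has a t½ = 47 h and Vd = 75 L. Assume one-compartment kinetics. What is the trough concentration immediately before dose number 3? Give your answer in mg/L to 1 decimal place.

3.6 mg/L

f = (1/2)^(τ/t½) = (1/2)^(88/47) ≈ 0.2731.
C₀ = D/Vd = 785/75 ≈ 10.467 mg/L.
Before the 3rd dose, 2 doses have been given. Superposition: Cmin = C₀·(f + f²).
≈ 10.467 × (0.2731 + 0.0746) ≈ 10.467 × 0.3477 ≈ 3.639 mg/L.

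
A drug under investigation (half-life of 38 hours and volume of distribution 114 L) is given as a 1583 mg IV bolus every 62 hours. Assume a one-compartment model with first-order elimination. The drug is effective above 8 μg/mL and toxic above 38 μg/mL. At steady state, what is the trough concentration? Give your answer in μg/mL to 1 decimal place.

k = ln2/t½ = ln2/38 ≈ 0.018241 h⁻¹; fraction remaining f = e^(−kτ) = e^(−0.018241×62) ≈ 0.3227.
Accumulation ratio R = 1/(1 − f) ≈ 1/0.6773 ≈ 1.4765.
Each bolus raises the concentration by D/Vd = 1583/114 ≈ 13.886 μg/mL.
Cmax,ss = C₀/(1 − f) ≈ 13.886/0.6773 ≈ 20.502 μg/mL.
Steady-state trough Cmin,ss = Cmax,ss·f ≈ 20.502 × 0.3227 ≈ 6.616 μg/mL.
Trough 6.6 μg/mL vs MEC 8 μg/mL: subtherapeutic.

6.6 μg/mL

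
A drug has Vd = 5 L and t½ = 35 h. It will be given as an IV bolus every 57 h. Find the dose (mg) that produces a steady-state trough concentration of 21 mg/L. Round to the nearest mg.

τ/t½ = 57/35 ≈ 1.6286, so f = (1/2)^(57/35) ≈ 0.323408.
Cmin,ss = (D/Vd)·f/(1−f), so D = Cmin,ss·Vd·(1−f)/f.
D = 21 × 5 × (1−f)/f ≈ 21 × 5 × 2.09207 ≈ 219.67 mg.

220 mg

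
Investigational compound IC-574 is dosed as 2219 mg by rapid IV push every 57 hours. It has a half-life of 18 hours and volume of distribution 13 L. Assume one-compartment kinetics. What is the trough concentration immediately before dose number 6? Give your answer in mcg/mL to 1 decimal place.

21.4 mcg/mL

f = (1/2)^(τ/t½) = (1/2)^(57/18) ≈ 0.1114.
C₀ = D/Vd = 2219/13 ≈ 170.692 mcg/mL.
Before the 6th dose, 5 doses have been given. Superposition: Cmin = C₀·(f + f² + … + f^5).
≈ 170.692 × (0.1114 + 0.0124 + 0.0014 + 0.0002 + 0.0000) ≈ 170.692 × 0.1254 ≈ 21.405 mcg/mL.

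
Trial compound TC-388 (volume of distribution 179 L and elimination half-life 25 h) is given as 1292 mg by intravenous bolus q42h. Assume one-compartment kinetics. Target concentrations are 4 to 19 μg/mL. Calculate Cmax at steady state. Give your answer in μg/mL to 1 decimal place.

10.5 μg/mL

Over one 42-h interval, 42/25 ≈ 1.68 half-lives elapse, leaving f ≈ 0.3121 of each dose.
At steady state, accumulation factor R = 1/(1 − e^(−kτ)) ≈ 1.4537.
Single-dose peak C₀ = D/Vd = 1292/179 ≈ 7.218 μg/mL.
Steady-state peak Cmax,ss = C₀·R ≈ 7.218 × 1.4537 ≈ 10.493 μg/mL.
Peak 10.5 μg/mL vs MTC 19 μg/mL: below toxic threshold.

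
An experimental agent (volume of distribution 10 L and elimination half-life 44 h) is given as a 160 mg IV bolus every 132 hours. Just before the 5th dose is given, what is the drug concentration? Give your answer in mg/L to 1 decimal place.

f = (1/2)^(τ/t½) = (1/2)^(132/44) ≈ 0.1250.
C₀ = D/Vd = 160/10 ≈ 16.000 mg/L.
Before the 5th dose, 4 doses have been given. Superposition: Cmin = C₀·(f + f² + … + f^4).
≈ 16.000 × (0.1250 + 0.0156 + 0.0020 + 0.0002) ≈ 16.000 × 0.1428 ≈ 2.285 mg/L.

2.3 mg/L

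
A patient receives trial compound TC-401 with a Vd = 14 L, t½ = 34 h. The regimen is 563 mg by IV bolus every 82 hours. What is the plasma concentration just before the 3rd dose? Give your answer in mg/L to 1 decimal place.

9.0 mg/L

f = (1/2)^(τ/t½) = (1/2)^(82/34) ≈ 0.1879.
C₀ = D/Vd = 563/14 ≈ 40.214 mg/L.
Before the 3rd dose, 2 doses have been given. Superposition: Cmin = C₀·(f + f²).
≈ 40.214 × (0.1879 + 0.0353) ≈ 40.214 × 0.2232 ≈ 8.976 mg/L.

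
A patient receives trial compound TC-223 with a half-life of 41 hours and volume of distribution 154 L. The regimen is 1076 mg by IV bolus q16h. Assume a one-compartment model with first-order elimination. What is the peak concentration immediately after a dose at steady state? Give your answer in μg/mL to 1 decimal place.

29.5 μg/mL

k = ln2/t½ = ln2/41 ≈ 0.016906 h⁻¹; fraction remaining f = e^(−kτ) = e^(−0.016906×16) ≈ 0.7630.
Accumulation ratio R = 1/(1 − f) ≈ 1/0.2370 ≈ 4.2194.
Each bolus raises the concentration by D/Vd = 1076/154 ≈ 6.987 μg/mL.
Steady-state peak Cmax,ss = C₀·R ≈ 6.987 × 4.2194 ≈ 29.481 μg/mL.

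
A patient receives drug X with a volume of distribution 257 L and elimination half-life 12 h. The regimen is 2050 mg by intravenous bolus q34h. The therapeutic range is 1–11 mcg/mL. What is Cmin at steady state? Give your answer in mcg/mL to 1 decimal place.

τ/t½ = 34/12 ≈ 2.8333, so fraction remaining f = (1/2)^(34/12) ≈ 0.1403.
Accumulation ratio R = 1/(1 − f) ≈ 1/0.8597 ≈ 1.1632.
Single-dose peak C₀ = D/Vd = 2050/257 ≈ 7.977 mcg/mL.
Cmax,ss = C₀/(1 − f) ≈ 7.977/0.8597 ≈ 9.279 mcg/mL.
Steady-state trough Cmin,ss = Cmax,ss·f ≈ 9.279 × 0.1403 ≈ 1.302 mcg/mL.
Trough 1.3 mcg/mL vs MEC 1 mcg/mL: adequate.

1.3 mcg/mL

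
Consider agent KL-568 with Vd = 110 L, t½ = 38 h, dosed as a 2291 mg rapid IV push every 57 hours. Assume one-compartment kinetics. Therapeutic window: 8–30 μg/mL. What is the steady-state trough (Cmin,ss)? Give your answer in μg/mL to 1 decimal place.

11.4 μg/mL

τ/t½ = 57/38 ≈ 1.5, so fraction remaining f = (1/2)^(57/38) ≈ 0.3536.
Accumulation ratio R = 1/(1 − f) ≈ 1/0.6464 ≈ 1.5470.
Each bolus raises the concentration by D/Vd = 2291/110 ≈ 20.827 μg/mL.
Cmax,ss = C₀/(1 − f) ≈ 20.827/0.6464 ≈ 32.220 μg/mL.
Steady-state trough Cmin,ss = Cmax,ss·f ≈ 32.220 × 0.3536 ≈ 11.393 μg/mL.
Trough 11.4 μg/mL vs MEC 8 μg/mL: adequate.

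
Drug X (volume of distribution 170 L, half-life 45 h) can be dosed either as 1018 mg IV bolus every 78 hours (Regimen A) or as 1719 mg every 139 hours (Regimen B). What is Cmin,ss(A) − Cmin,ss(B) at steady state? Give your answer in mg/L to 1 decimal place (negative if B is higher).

Regimen A: f = (1/2)^(78/45) ≈ 0.3008; Cmin,ss = (1018/170)·f/(1−f) ≈ 2.576 mg/L.
Regimen B: f = (1/2)^(139/45) ≈ 0.1175; Cmin,ss = (1719/170)·f/(1−f) ≈ 1.346 mg/L.
Difference ≈ 2.576 − 1.346 ≈ 1.230 mg/L.

1.2 mg/L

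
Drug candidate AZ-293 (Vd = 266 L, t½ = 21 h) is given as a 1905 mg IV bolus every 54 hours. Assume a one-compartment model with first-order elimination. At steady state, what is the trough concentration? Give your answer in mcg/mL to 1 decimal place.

1.4 mcg/mL

τ/t½ = 54/21 ≈ 2.5714, so fraction remaining f = (1/2)^(54/21) ≈ 0.1682.
Single-dose peak C₀ = D/Vd = 1905/266 ≈ 7.162 mcg/mL.
Steady-state trough Cmin,ss = C₀·f/(1−f) ≈ 7.162 × 0.1682/0.8318 ≈ 1.448 mcg/mL.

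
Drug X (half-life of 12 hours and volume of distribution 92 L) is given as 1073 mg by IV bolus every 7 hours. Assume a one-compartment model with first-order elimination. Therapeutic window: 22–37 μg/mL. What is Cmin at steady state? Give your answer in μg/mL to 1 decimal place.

k = ln2/t½ = ln2/12 ≈ 0.057762 h⁻¹; fraction remaining f = e^(−kτ) = e^(−0.057762×7) ≈ 0.6674.
Each bolus raises the concentration by D/Vd = 1073/92 ≈ 11.663 μg/mL.
Steady-state trough Cmin,ss = C₀·f/(1−f) ≈ 11.663 × 0.6674/0.3326 ≈ 23.403 μg/mL.
Trough 23.4 μg/mL vs MEC 22 μg/mL: adequate.

23.4 μg/mL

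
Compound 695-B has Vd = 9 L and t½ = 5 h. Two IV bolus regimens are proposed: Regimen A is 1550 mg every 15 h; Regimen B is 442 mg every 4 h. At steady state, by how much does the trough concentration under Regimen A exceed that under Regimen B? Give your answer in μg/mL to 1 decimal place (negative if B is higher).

-41.7 μg/mL

Regimen A: f = (1/2)^(15/5) ≈ 0.1250; Cmin,ss = (1550/9)·f/(1−f) ≈ 24.603 μg/mL.
Regimen B: f = (1/2)^(4/5) ≈ 0.5743; Cmin,ss = (442/9)·f/(1−f) ≈ 66.254 μg/mL.
Difference ≈ 24.603 − 66.254 ≈ -41.651 μg/mL.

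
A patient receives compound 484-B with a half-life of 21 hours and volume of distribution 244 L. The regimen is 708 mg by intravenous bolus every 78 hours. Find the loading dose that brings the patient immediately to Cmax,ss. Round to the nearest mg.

766 mg

f = (1/2)^(78/21) ≈ 0.076188; accumulation ratio R = 1/(1−f) ≈ 1.08247.
Loading dose to hit Cmax,ss on first dose: D_load = D_maint·R ≈ 708 × 1.08247 ≈ 766.39 mg.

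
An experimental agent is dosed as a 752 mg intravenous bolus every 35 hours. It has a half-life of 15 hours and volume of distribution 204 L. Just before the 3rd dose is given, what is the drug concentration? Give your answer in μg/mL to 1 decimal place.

f = (1/2)^(τ/t½) = (1/2)^(35/15) ≈ 0.1984.
C₀ = D/Vd = 752/204 ≈ 3.686 μg/mL.
Before the 3rd dose, 2 doses have been given. Superposition: Cmin = C₀·(f + f²).
≈ 3.686 × (0.1984 + 0.0394) ≈ 3.686 × 0.2378 ≈ 0.877 μg/mL.

0.9 μg/mL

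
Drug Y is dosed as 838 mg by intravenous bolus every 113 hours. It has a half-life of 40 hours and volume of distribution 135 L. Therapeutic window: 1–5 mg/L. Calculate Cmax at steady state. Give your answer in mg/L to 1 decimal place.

7.2 mg/L

τ/t½ = 113/40 ≈ 2.825, so fraction remaining f = (1/2)^(113/40) ≈ 0.1411.
Accumulation ratio R = 1/(1 − f) ≈ 1/0.8589 ≈ 1.1643.
Single-dose peak C₀ = D/Vd = 838/135 ≈ 6.207 mg/L.
Steady-state peak Cmax,ss = C₀·R ≈ 6.207 × 1.1643 ≈ 7.227 mg/L.
Peak 7.2 mg/L vs MTC 5 mg/L: exceeds toxic threshold.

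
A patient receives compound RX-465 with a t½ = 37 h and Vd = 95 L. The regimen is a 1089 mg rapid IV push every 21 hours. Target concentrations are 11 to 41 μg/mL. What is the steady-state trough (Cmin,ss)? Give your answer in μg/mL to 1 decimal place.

23.8 μg/mL

τ/t½ = 21/37 ≈ 0.56757, so fraction remaining f = (1/2)^(21/37) ≈ 0.6748.
Single-dose peak C₀ = D/Vd = 1089/95 ≈ 11.463 μg/mL.
Steady-state trough Cmin,ss = C₀·f/(1−f) ≈ 11.463 × 0.6748/0.3252 ≈ 23.786 μg/mL.
Trough 23.8 μg/mL vs MEC 11 μg/mL: adequate.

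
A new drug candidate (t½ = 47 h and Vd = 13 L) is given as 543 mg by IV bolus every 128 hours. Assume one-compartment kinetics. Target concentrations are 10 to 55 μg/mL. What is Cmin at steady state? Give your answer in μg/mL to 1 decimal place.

τ/t½ = 128/47 ≈ 2.7234, so fraction remaining f = (1/2)^(128/47) ≈ 0.1514.
Accumulation ratio R = 1/(1 − f) ≈ 1/0.8486 ≈ 1.1784.
Single-dose peak C₀ = D/Vd = 543/13 ≈ 41.769 μg/mL.
Cmax,ss = C₀/(1 − f) ≈ 41.769/0.8486 ≈ 49.221 μg/mL.
One interval later, Cmin,ss = Cmax,ss·e^(−kτ) ≈ 49.221 × 0.1514 ≈ 7.452 μg/mL.
Trough 7.5 μg/mL vs MEC 10 μg/mL: subtherapeutic.

7.5 μg/mL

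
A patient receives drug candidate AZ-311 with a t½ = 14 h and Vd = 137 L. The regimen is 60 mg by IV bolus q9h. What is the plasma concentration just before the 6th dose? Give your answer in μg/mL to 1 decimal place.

0.7 μg/mL

f = (1/2)^(τ/t½) = (1/2)^(9/14) ≈ 0.6404.
C₀ = D/Vd = 60/137 ≈ 0.438 μg/mL.
Before the 6th dose, 5 doses have been given. Superposition: Cmin = C₀·(f + f² + … + f^5).
≈ 0.438 × (0.6404 + 0.4101 + 0.2626 + 0.1682 + 0.1077) ≈ 0.438 × 1.5890 ≈ 0.696 μg/mL.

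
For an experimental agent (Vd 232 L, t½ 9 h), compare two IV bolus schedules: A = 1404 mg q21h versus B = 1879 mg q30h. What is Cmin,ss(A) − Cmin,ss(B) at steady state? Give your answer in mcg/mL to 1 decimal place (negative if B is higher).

Regimen A: f = (1/2)^(21/9) ≈ 0.1984; Cmin,ss = (1404/232)·f/(1−f) ≈ 1.498 mcg/mL.
Regimen B: f = (1/2)^(30/9) ≈ 0.0992; Cmin,ss = (1879/232)·f/(1−f) ≈ 0.892 mcg/mL.
Difference ≈ 1.498 − 0.892 ≈ 0.606 mcg/mL.

0.6 mcg/mL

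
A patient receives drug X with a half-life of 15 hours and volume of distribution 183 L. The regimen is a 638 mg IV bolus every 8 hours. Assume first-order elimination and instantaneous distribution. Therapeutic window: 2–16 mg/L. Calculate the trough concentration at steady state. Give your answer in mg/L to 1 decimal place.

Over one 8-h interval, 8/15 ≈ 0.53333 half-lives elapse, leaving f ≈ 0.6910 of each dose.
At steady state, accumulation factor R = 1/(1 − e^(−kτ)) ≈ 3.2362.
Single-dose peak C₀ = D/Vd = 638/183 ≈ 3.486 mg/L.
Steady-state peak Cmax,ss = C₀·R ≈ 3.486 × 3.2362 ≈ 11.281 mg/L.
One interval later, Cmin,ss = Cmax,ss·e^(−kτ) ≈ 11.281 × 0.6910 ≈ 7.795 mg/L.
Trough 7.8 mg/L vs MEC 2 mg/L: adequate.

7.8 mg/L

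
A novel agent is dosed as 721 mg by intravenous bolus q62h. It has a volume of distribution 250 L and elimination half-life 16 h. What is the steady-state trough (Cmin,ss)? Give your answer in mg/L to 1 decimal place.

0.2 mg/L

Over one 62-h interval, 62/16 ≈ 3.875 half-lives elapse, leaving f ≈ 0.0682 of each dose.
Accumulation ratio R = 1/(1 − f) ≈ 1/0.9318 ≈ 1.0732.
Each bolus raises the concentration by D/Vd = 721/250 ≈ 2.884 mg/L.
Cmax,ss = C₀/(1 − f) ≈ 2.884/0.9318 ≈ 3.095 mg/L.
One interval later, Cmin,ss = Cmax,ss·e^(−kτ) ≈ 3.095 × 0.0682 ≈ 0.211 mg/L.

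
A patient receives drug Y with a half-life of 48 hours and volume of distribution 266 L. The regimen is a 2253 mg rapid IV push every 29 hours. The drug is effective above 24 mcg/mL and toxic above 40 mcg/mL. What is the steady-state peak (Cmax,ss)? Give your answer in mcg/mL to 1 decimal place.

24.8 mcg/mL

Over one 29-h interval, 29/48 ≈ 0.60417 half-lives elapse, leaving f ≈ 0.6579 of each dose.
At steady state, accumulation factor R = 1/(1 − e^(−kτ)) ≈ 2.9231.
Single-dose peak C₀ = D/Vd = 2253/266 ≈ 8.470 mcg/mL.
Steady-state peak Cmax,ss = C₀·R ≈ 8.470 × 2.9231 ≈ 24.759 mcg/mL.
Peak 24.8 mcg/mL vs MTC 40 mcg/mL: below toxic threshold.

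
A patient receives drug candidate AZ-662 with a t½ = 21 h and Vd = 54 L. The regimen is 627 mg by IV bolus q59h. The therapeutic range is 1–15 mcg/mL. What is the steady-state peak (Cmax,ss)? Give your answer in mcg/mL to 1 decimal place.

τ/t½ = 59/21 ≈ 2.8095, so fraction remaining f = (1/2)^(59/21) ≈ 0.1426.
At steady state, accumulation factor R = 1/(1 − e^(−kτ)) ≈ 1.1663.
Single-dose peak C₀ = D/Vd = 627/54 ≈ 11.611 mcg/mL.
Steady-state peak Cmax,ss = C₀·R ≈ 11.611 × 1.1663 ≈ 13.542 mcg/mL.
Peak 13.5 mcg/mL vs MTC 15 mcg/mL: below toxic threshold.

13.5 mcg/mL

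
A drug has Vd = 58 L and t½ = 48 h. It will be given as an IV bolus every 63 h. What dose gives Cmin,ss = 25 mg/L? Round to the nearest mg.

2151 mg

τ/t½ = 63/48 ≈ 1.3125, so f = (1/2)^(63/48) ≈ 0.402623.
Cmin,ss = (D/Vd)·f/(1−f), so D = Cmin,ss·Vd·(1−f)/f.
D = 25 × 58 × (1−f)/f ≈ 25 × 58 × 1.48371 ≈ 2151.38 mg.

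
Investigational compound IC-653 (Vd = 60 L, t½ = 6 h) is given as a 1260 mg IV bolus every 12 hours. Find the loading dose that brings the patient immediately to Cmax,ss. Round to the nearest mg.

f = (1/2)^(12/6) ≈ 0.250000; accumulation ratio R = 1/(1−f) ≈ 1.33333.
Loading dose to hit Cmax,ss on first dose: D_load = D_maint·R ≈ 1260 × 1.33333 ≈ 1680.00 mg.

1680 mg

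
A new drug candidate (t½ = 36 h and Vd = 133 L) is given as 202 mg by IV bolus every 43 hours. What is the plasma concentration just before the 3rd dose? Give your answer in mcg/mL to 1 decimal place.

f = (1/2)^(τ/t½) = (1/2)^(43/36) ≈ 0.4370.
C₀ = D/Vd = 202/133 ≈ 1.519 mcg/mL.
Before the 3rd dose, 2 doses have been given. Superposition: Cmin = C₀·(f + f²).
≈ 1.519 × (0.4370 + 0.1910) ≈ 1.519 × 0.6280 ≈ 0.954 mcg/mL.

1.0 mcg/mL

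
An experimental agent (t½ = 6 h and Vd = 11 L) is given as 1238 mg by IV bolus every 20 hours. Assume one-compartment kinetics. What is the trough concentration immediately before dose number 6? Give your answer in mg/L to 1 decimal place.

12.4 mg/L

f = (1/2)^(τ/t½) = (1/2)^(20/6) ≈ 0.0992.
C₀ = D/Vd = 1238/11 ≈ 112.545 mg/L.
Before the 6th dose, 5 doses have been given. Superposition: Cmin = C₀·(f + f² + … + f^5).
≈ 112.545 × (0.0992 + 0.0098 + 0.0010 + 0.0001 + 0.0000) ≈ 112.545 × 0.1101 ≈ 12.391 mg/L.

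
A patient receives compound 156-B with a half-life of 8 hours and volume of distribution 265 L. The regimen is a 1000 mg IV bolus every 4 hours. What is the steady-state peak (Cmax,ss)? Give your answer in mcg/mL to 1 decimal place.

12.9 mcg/mL

Over one 4-h interval, 4/8 ≈ 0.5 half-lives elapse, leaving f ≈ 0.7071 of each dose.
Accumulation ratio R = 1/(1 − f) ≈ 1/0.2929 ≈ 3.4141.
Single-dose peak C₀ = D/Vd = 1000/265 ≈ 3.774 mcg/mL.
Cmax,ss = C₀/(1 − f) ≈ 3.774/0.2929 ≈ 12.885 mcg/mL.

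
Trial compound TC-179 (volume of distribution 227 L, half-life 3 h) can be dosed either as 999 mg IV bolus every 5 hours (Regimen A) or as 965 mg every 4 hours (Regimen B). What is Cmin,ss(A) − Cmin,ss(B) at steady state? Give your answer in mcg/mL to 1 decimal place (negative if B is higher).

Regimen A: f = (1/2)^(5/3) ≈ 0.3150; Cmin,ss = (999/227)·f/(1−f) ≈ 2.024 mcg/mL.
Regimen B: f = (1/2)^(4/3) ≈ 0.3969; Cmin,ss = (965/227)·f/(1−f) ≈ 2.798 mcg/mL.
Difference ≈ 2.024 − 2.798 ≈ -0.774 mcg/mL.

-0.8 mcg/mL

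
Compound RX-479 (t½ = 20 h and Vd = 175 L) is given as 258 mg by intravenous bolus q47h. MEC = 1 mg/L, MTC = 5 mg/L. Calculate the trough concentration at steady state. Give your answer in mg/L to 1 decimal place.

0.4 mg/L

k = ln2/t½ = ln2/20 ≈ 0.034657 h⁻¹; fraction remaining f = e^(−kτ) = e^(−0.034657×47) ≈ 0.1961.
Accumulation ratio R = 1/(1 − f) ≈ 1/0.8039 ≈ 1.2439.
Each bolus raises the concentration by D/Vd = 258/175 ≈ 1.474 mg/L.
Steady-state peak Cmax,ss = C₀·R ≈ 1.474 × 1.2439 ≈ 1.834 mg/L.
One interval later, Cmin,ss = Cmax,ss·e^(−kτ) ≈ 1.834 × 0.1961 ≈ 0.360 mg/L.
Trough 0.4 mg/L vs MEC 1 mg/L: subtherapeutic.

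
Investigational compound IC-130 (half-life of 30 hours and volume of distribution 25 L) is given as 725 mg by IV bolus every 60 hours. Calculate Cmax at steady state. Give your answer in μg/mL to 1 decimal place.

38.7 μg/mL

The dosing interval is 2 half-lives, so f = 2^(−2) = 0.25.
Accumulation ratio R = 1/(1 − f) = 1/0.75 = 4/3.
Single-dose peak C₀ = D/Vd = 725/25 = 29 μg/mL.
Steady-state peak Cmax,ss = C₀·R = 29 × 4/3 ≈ 38.667 μg/mL.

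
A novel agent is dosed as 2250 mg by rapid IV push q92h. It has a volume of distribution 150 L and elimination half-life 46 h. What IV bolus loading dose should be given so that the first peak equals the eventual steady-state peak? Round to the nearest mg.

f = (1/2)^(92/46) ≈ 0.250000; accumulation ratio R = 1/(1−f) ≈ 1.33333.
Loading dose to hit Cmax,ss on first dose: D_load = D_maint·R ≈ 2250 × 1.33333 ≈ 2999.99 mg.

3000 mg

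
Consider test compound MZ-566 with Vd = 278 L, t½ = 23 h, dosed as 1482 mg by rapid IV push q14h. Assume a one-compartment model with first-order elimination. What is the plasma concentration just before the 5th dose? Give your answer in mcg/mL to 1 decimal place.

8.3 mcg/mL

f = (1/2)^(τ/t½) = (1/2)^(14/23) ≈ 0.6558.
C₀ = D/Vd = 1482/278 ≈ 5.331 mcg/mL.
Before the 5th dose, 4 doses have been given. Superposition: Cmin = C₀·(f + f² + … + f^4).
≈ 5.331 × (0.6558 + 0.4301 + 0.2820 + 0.1850) ≈ 5.331 × 1.5529 ≈ 8.279 mcg/mL.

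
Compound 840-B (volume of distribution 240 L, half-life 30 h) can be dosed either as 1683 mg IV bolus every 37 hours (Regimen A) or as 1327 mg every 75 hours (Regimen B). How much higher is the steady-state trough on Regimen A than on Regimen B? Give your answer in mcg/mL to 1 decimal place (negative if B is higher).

4.0 mcg/mL

Regimen A: f = (1/2)^(37/30) ≈ 0.4253; Cmin,ss = (1683/240)·f/(1−f) ≈ 5.190 mcg/mL.
Regimen B: f = (1/2)^(75/30) ≈ 0.1768; Cmin,ss = (1327/240)·f/(1−f) ≈ 1.188 mcg/mL.
Difference ≈ 5.190 − 1.188 ≈ 4.002 mcg/mL.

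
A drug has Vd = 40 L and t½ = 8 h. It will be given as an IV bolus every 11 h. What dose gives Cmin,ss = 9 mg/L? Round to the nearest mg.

574 mg

τ/t½ = 11/8 ≈ 1.375, so f = (1/2)^(11/8) ≈ 0.385553.
Cmin,ss = (D/Vd)·f/(1−f), so D = Cmin,ss·Vd·(1−f)/f.
D = 9 × 40 × (1−f)/f ≈ 9 × 40 × 1.59368 ≈ 573.72 mg.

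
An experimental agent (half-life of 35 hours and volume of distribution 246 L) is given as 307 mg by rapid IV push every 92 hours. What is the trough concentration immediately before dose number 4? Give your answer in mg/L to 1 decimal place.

0.2 mg/L

f = (1/2)^(τ/t½) = (1/2)^(92/35) ≈ 0.1617.
C₀ = D/Vd = 307/246 ≈ 1.248 mg/L.
Before the 4th dose, 3 doses have been given. Superposition: Cmin = C₀·(f + f² + … + f^3).
≈ 1.248 × (0.1617 + 0.0261 + 0.0042) ≈ 1.248 × 0.1920 ≈ 0.240 mg/L.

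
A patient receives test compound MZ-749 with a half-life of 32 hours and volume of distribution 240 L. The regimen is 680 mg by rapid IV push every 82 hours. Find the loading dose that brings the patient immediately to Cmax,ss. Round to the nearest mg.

819 mg

f = (1/2)^(82/32) ≈ 0.169282; accumulation ratio R = 1/(1−f) ≈ 1.20378.
Loading dose to hit Cmax,ss on first dose: D_load = D_maint·R ≈ 680 × 1.20378 ≈ 818.57 mg.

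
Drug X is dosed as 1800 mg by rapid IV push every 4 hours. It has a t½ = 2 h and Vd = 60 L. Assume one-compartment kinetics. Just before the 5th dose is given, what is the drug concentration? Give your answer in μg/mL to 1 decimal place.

f = (1/2)^(τ/t½) = (1/2)^(4/2) ≈ 0.2500.
C₀ = D/Vd = 1800/60 ≈ 30.000 μg/mL.
Before the 5th dose, 4 doses have been given. Superposition: Cmin = C₀·(f + f² + … + f^4).
≈ 30.000 × (0.2500 + 0.0625 + 0.0156 + 0.0039) ≈ 30.000 × 0.3320 ≈ 9.960 μg/mL.

10.0 μg/mL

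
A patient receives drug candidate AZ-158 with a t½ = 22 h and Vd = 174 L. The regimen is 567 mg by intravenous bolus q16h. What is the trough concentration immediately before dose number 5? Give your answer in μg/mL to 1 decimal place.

f = (1/2)^(τ/t½) = (1/2)^(16/22) ≈ 0.6040.
C₀ = D/Vd = 567/174 ≈ 3.259 μg/mL.
Before the 5th dose, 4 doses have been given. Superposition: Cmin = C₀·(f + f² + … + f^4).
≈ 3.259 × (0.6040 + 0.3648 + 0.2203 + 0.1331) ≈ 3.259 × 1.3222 ≈ 4.309 μg/mL.

4.3 μg/mL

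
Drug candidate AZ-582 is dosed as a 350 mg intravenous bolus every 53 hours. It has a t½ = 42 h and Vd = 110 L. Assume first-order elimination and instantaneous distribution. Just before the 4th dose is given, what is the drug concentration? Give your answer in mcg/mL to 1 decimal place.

2.1 mcg/mL

f = (1/2)^(τ/t½) = (1/2)^(53/42) ≈ 0.4170.
C₀ = D/Vd = 350/110 ≈ 3.182 mcg/mL.
Before the 4th dose, 3 doses have been given. Superposition: Cmin = C₀·(f + f² + … + f^3).
≈ 3.182 × (0.4170 + 0.1739 + 0.0725) ≈ 3.182 × 0.6634 ≈ 2.111 mcg/mL.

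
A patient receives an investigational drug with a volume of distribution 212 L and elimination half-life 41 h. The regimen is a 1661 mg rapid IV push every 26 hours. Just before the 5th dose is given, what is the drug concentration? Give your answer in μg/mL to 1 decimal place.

11.7 μg/mL

f = (1/2)^(τ/t½) = (1/2)^(26/41) ≈ 0.6443.
C₀ = D/Vd = 1661/212 ≈ 7.835 μg/mL.
Before the 5th dose, 4 doses have been given. Superposition: Cmin = C₀·(f + f² + … + f^4).
≈ 7.835 × (0.6443 + 0.4151 + 0.2675 + 0.1723) ≈ 7.835 × 1.4992 ≈ 11.746 μg/mL.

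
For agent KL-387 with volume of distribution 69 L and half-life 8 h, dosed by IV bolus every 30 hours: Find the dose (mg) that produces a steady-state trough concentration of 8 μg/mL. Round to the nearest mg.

6875 mg

τ/t½ = 30/8 ≈ 3.75, so f = (1/2)^(30/8) ≈ 0.074325.
Cmin,ss = (D/Vd)·f/(1−f), so D = Cmin,ss·Vd·(1−f)/f.
D = 8 × 69 × (1−f)/f ≈ 8 × 69 × 12.45442 ≈ 6874.84 mg.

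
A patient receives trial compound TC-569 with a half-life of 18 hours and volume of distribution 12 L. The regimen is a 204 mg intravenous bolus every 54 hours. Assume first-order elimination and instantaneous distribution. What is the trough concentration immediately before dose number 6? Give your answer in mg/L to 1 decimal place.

2.4 mg/L

f = (1/2)^(τ/t½) = (1/2)^(54/18) ≈ 0.1250.
C₀ = D/Vd = 204/12 ≈ 17.000 mg/L.
Before the 6th dose, 5 doses have been given. Superposition: Cmin = C₀·(f + f² + … + f^5).
≈ 17.000 × (0.1250 + 0.0156 + 0.0020 + 0.0002 + 0.0000) ≈ 17.000 × 0.1428 ≈ 2.428 mg/L.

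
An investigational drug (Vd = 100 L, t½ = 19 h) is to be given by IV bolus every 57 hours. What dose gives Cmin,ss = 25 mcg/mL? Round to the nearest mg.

τ/t½ = 57/19 ≈ 3, so f = (1/2)^(57/19) ≈ 0.125000.
Cmin,ss = (D/Vd)·f/(1−f), so D = Cmin,ss·Vd·(1−f)/f.
D = 25 × 100 × (1−f)/f ≈ 25 × 100 × 7.00000 ≈ 17500.00 mg.

17500 mg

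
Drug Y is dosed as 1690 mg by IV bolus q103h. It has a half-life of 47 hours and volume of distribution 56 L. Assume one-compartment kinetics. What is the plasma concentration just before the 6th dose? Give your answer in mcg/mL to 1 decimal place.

8.5 mcg/mL

f = (1/2)^(τ/t½) = (1/2)^(103/47) ≈ 0.2189.
C₀ = D/Vd = 1690/56 ≈ 30.179 mcg/mL.
Before the 6th dose, 5 doses have been given. Superposition: Cmin = C₀·(f + f² + … + f^5).
≈ 30.179 × (0.2189 + 0.0479 + 0.0105 + 0.0023 + 0.0005) ≈ 30.179 × 0.2801 ≈ 8.453 mcg/mL.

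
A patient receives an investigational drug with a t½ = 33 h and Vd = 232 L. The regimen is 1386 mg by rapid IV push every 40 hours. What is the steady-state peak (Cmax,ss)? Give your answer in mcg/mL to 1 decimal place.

τ/t½ = 40/33 ≈ 1.2121, so fraction remaining f = (1/2)^(40/33) ≈ 0.4316.
Accumulation ratio R = 1/(1 − f) ≈ 1/0.5684 ≈ 1.7593.
Each bolus raises the concentration by D/Vd = 1386/232 ≈ 5.974 mcg/mL.
Steady-state peak Cmax,ss = C₀·R ≈ 5.974 × 1.7593 ≈ 10.510 mcg/mL.

10.5 mcg/mL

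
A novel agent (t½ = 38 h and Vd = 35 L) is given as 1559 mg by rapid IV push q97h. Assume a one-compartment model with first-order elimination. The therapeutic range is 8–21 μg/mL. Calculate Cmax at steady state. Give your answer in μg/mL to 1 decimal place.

53.7 μg/mL

τ/t½ = 97/38 ≈ 2.5526, so fraction remaining f = (1/2)^(97/38) ≈ 0.1704.
At steady state, accumulation factor R = 1/(1 − e^(−kτ)) ≈ 1.2054.
Single-dose peak C₀ = D/Vd = 1559/35 ≈ 44.543 μg/mL.
Steady-state peak Cmax,ss = C₀·R ≈ 44.543 × 1.2054 ≈ 53.692 μg/mL.
Peak 53.7 μg/mL vs MTC 21 μg/mL: exceeds toxic threshold.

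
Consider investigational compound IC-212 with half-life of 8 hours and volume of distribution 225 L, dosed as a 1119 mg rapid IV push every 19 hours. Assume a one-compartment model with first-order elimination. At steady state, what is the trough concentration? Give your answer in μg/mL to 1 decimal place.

1.2 μg/mL

τ/t½ = 19/8 ≈ 2.375, so fraction remaining f = (1/2)^(19/8) ≈ 0.1928.
Each bolus raises the concentration by D/Vd = 1119/225 ≈ 4.973 μg/mL.
Steady-state trough Cmin,ss = C₀·f/(1−f) ≈ 4.973 × 0.1928/0.8072 ≈ 1.188 μg/mL.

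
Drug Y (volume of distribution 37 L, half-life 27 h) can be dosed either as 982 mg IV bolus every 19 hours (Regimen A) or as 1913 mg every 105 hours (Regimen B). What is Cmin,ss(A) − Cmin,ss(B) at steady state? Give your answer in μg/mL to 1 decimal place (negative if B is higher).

Regimen A: f = (1/2)^(19/27) ≈ 0.6140; Cmin,ss = (982/37)·f/(1−f) ≈ 42.217 μg/mL.
Regimen B: f = (1/2)^(105/27) ≈ 0.0675; Cmin,ss = (1913/37)·f/(1−f) ≈ 3.743 μg/mL.
Difference ≈ 42.217 − 3.743 ≈ 38.474 μg/mL.

38.5 μg/mL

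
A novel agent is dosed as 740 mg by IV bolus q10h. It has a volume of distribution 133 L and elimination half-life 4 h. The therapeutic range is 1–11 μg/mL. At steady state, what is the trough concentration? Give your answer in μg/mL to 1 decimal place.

1.2 μg/mL

τ/t½ = 10/4 ≈ 2.5, so fraction remaining f = (1/2)^(10/4) ≈ 0.1768.
At steady state, accumulation factor R = 1/(1 − e^(−kτ)) ≈ 1.2148.
Single-dose peak C₀ = D/Vd = 740/133 ≈ 5.564 μg/mL.
Steady-state peak Cmax,ss = C₀·R ≈ 5.564 × 1.2148 ≈ 6.759 μg/mL.
Steady-state trough Cmin,ss = Cmax,ss·f ≈ 6.759 × 0.1768 ≈ 1.195 μg/mL.
Trough 1.2 μg/mL vs MEC 1 μg/mL: adequate.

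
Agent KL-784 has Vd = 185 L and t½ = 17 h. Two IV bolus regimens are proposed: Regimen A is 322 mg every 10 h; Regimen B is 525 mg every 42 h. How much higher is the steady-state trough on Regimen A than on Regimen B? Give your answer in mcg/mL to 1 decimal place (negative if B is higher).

2.8 mcg/mL

Regimen A: f = (1/2)^(10/17) ≈ 0.6652; Cmin,ss = (322/185)·f/(1−f) ≈ 3.458 mcg/mL.
Regimen B: f = (1/2)^(42/17) ≈ 0.1804; Cmin,ss = (525/185)·f/(1−f) ≈ 0.625 mcg/mL.
Difference ≈ 3.458 − 0.625 ≈ 2.833 mcg/mL.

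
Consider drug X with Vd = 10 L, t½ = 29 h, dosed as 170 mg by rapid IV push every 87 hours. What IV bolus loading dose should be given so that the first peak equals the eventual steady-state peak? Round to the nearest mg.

194 mg

f = (1/2)^(87/29) ≈ 0.125000; accumulation ratio R = 1/(1−f) ≈ 1.14286.
Loading dose to hit Cmax,ss on first dose: D_load = D_maint·R ≈ 170 × 1.14286 ≈ 194.29 mg.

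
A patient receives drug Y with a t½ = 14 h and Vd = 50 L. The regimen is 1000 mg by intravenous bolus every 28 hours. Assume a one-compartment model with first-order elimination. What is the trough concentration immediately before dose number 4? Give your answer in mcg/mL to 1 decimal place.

6.6 mcg/mL

f = (1/2)^(τ/t½) = (1/2)^(28/14) ≈ 0.2500.
C₀ = D/Vd = 1000/50 ≈ 20.000 mcg/mL.
Before the 4th dose, 3 doses have been given. Superposition: Cmin = C₀·(f + f² + … + f^3).
≈ 20.000 × (0.2500 + 0.0625 + 0.0156) ≈ 20.000 × 0.3281 ≈ 6.562 mcg/mL.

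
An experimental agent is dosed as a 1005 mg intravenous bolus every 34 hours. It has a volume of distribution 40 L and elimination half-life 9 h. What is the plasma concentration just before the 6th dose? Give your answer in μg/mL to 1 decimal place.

2.0 μg/mL

f = (1/2)^(τ/t½) = (1/2)^(34/9) ≈ 0.0729.
C₀ = D/Vd = 1005/40 ≈ 25.125 μg/mL.
Before the 6th dose, 5 doses have been given. Superposition: Cmin = C₀·(f + f² + … + f^5).
≈ 25.125 × (0.0729 + 0.0053 + 0.0004 + 0.0000 + 0.0000) ≈ 25.125 × 0.0786 ≈ 1.975 μg/mL.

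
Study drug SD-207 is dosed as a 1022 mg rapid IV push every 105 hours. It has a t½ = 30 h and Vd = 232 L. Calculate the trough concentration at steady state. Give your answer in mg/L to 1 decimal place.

τ/t½ = 105/30 ≈ 3.5, so fraction remaining f = (1/2)^(105/30) ≈ 0.0884.
At steady state, accumulation factor R = 1/(1 − e^(−kτ)) ≈ 1.0970.
Single-dose peak C₀ = D/Vd = 1022/232 ≈ 4.405 mg/L.
Steady-state peak Cmax,ss = C₀·R ≈ 4.405 × 1.0970 ≈ 4.832 mg/L.
One interval later, Cmin,ss = Cmax,ss·e^(−kτ) ≈ 4.832 × 0.0884 ≈ 0.427 mg/L.

0.4 mg/L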